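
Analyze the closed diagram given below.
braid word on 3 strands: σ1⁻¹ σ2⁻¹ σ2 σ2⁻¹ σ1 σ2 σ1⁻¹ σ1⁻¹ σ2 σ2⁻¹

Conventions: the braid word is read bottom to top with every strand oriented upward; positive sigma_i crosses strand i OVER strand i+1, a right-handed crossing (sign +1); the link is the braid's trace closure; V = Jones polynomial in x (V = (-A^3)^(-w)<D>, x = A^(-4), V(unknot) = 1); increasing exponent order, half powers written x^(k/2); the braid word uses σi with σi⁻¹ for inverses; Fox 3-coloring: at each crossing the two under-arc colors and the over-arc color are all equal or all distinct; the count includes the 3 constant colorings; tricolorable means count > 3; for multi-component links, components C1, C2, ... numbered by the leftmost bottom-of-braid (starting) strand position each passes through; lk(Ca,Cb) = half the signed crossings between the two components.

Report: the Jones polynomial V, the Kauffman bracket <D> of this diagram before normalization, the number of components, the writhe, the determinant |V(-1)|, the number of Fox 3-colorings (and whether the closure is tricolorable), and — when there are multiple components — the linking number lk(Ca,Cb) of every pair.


Jones polynomial: V(x) = -x^-4 + x^-3 + x^-1
<D> = A^-2 + A^6 - A^10; writhe -2
components 1, writhe -2 (10 crossings)
3-colorings: 9 of 3^10, det 3 — tricolorable
note: V spans 3 powers of x: at least 3 crossings in any diagram


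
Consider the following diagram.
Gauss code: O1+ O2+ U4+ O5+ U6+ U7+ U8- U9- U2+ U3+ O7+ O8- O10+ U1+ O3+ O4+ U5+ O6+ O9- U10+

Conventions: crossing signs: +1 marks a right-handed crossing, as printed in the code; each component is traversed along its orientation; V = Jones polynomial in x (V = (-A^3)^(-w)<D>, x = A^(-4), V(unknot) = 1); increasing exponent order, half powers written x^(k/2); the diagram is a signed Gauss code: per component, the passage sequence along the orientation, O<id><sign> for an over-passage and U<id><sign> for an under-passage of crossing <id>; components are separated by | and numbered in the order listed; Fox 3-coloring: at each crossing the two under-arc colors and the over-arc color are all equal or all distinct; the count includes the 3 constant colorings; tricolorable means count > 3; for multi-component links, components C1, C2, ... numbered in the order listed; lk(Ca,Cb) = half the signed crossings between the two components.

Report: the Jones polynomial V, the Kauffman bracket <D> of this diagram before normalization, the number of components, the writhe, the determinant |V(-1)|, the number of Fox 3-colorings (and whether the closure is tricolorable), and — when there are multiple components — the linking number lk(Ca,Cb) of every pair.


Jones polynomial: V(x) = x^2 + x^4 - x^5 + x^6 - x^7
<D> = -A^-10 + A^-6 - A^-2 + A^2 + A^10; writhe +6
components 1, writhe +6 (10 crossings)
3-colorings: 3 of 3^10, det 5 — not tricolorable
note: |V(-1)| = 5: so not tricolorable, since 3 does not divide 5


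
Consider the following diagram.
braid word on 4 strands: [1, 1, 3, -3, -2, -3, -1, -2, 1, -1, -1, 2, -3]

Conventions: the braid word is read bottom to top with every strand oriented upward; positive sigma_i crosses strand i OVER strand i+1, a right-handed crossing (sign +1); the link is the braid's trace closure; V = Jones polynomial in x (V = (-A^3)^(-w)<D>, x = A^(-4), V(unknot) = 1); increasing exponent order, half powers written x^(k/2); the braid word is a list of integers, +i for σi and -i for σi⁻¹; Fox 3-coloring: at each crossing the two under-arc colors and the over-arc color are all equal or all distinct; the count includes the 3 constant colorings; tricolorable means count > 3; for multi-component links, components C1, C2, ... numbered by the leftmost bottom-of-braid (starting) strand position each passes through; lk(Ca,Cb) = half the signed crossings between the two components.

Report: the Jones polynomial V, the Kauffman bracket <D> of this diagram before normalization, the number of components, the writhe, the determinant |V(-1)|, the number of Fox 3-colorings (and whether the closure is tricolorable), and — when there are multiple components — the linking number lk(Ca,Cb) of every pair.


Jones polynomial: V(x) = -x^-4 + x^-3 + x^-1
<D> = -A^-5 - A^3 + A^7; writhe -3
components 1, writhe -3 (13 crossings)
3-colorings: 9 of 3^13, det 3 — tricolorable
note: V spans 3 powers of x: at least 3 crossings in any diagram


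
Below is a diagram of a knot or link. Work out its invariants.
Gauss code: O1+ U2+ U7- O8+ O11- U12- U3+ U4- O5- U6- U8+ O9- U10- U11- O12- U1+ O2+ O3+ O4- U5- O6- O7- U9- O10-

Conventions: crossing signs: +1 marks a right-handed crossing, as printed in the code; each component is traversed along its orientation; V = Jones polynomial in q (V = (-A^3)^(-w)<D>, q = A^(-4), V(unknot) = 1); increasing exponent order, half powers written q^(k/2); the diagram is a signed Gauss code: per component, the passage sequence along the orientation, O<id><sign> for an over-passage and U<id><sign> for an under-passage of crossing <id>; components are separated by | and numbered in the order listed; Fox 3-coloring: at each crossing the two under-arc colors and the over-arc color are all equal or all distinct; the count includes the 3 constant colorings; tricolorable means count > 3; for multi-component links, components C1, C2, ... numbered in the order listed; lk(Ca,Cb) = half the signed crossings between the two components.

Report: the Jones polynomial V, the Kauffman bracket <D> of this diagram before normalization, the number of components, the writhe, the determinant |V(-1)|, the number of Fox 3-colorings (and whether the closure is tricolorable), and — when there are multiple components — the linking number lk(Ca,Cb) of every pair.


V(q) = -q^-8 + 3q^-7 - 5q^-6 + 6q^-5 - 7q^-4 + 7q^-3 - 5q^-2 + 4q^-1 - 1
bracket: -A^-12 + 4A^-8 - 5A^-4 + 7 - 7A^4 + 6A^8 - 5A^12 + 3A^16 - A^20, w = -4
1 component, writhe -4, over 12 crossings
det 39, colorings 9 of 3^12 — tricolorable
observation: w = -4 (over 12 crossings) is diagram-only; (-A^3)^(4) removes it from V


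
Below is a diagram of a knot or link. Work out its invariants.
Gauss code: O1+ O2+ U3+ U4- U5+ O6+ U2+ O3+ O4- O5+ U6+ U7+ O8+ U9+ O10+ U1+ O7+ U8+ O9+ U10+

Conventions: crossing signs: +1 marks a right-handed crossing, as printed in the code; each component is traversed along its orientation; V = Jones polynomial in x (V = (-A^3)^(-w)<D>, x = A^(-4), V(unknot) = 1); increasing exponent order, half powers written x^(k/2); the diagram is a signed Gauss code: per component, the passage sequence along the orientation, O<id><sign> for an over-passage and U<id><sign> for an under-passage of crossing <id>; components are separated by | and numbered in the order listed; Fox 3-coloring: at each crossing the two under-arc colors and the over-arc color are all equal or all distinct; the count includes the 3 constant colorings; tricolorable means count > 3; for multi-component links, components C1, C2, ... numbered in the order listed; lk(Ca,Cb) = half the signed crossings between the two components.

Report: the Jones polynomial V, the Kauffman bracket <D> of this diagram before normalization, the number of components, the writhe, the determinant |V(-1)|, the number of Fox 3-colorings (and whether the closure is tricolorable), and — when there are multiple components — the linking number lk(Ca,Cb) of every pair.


V(x) = x^3 + 2x^5 - 2x^6 + 2x^7 - 3x^8 + 2x^9 - 2x^10 + x^11
bracket: A^-20 - 2A^-16 + 2A^-12 - 3A^-8 + 2A^-4 - 2 + 2A^4 + A^12, w = +8
1 component, writhe +8, over 10 crossings
det 15, colorings 9 of 3^10 — tricolorable
observation: w = +8 shifts under R1 moves; the (-A^3)^(-8) factor cancels that in V


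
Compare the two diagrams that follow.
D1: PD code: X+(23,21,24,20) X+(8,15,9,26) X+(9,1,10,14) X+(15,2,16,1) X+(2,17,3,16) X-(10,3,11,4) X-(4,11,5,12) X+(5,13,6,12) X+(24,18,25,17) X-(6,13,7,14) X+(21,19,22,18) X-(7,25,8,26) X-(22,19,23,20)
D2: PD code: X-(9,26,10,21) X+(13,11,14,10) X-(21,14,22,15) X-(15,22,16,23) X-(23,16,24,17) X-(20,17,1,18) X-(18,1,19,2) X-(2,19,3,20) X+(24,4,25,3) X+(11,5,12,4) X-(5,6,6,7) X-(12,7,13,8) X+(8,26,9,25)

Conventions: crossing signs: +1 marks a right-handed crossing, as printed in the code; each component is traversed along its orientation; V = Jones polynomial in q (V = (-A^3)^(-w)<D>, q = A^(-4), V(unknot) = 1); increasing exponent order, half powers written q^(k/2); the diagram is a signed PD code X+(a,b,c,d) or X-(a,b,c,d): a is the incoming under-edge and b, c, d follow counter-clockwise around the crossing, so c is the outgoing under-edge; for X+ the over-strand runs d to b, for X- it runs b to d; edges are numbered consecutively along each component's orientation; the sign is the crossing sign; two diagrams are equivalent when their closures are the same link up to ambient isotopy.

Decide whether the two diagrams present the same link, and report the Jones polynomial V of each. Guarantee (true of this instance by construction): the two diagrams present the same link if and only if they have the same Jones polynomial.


same link: no
V(D1) = -q^(1/2) - q^(5/2)  [13 crossings, <D> = A^-1 + A^7, w = +3]
V(D2) = q^(-13/2) - q^(-11/2) + q^(-9/2) - 2q^(-7/2) - q^(-3/2)  [13 crossings, <D> = A^-9 + 2A^-1 - A^3 + A^7 - A^11, w = -5]
insight: 2 values of V(q) split the 2 diagrams


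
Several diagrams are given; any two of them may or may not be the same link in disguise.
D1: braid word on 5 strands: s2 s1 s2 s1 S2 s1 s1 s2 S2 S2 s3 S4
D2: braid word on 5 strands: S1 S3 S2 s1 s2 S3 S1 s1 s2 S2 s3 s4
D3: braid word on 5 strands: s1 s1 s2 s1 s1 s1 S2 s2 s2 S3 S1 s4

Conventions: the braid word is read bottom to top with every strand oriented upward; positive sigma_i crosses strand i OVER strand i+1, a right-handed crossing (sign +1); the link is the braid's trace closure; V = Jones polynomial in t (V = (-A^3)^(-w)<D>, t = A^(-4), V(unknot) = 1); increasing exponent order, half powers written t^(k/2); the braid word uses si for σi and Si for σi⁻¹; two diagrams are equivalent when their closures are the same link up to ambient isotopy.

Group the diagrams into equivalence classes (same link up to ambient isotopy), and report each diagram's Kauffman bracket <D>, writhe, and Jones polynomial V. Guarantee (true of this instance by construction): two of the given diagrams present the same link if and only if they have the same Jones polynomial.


classes: {D1} | {D2} | {D3}
V(D1) = t + t^3 - t^4  [12 crossings, <D> = -A^-4 + 1 + A^8, w = +4]
V(D2) = 1  [12 crossings, <D> = 1, w = 0]
V(D3) = t^2 + t^4 - t^5 + t^6 - t^7  (w +6, c 12, <D> = -A^-10 + A^-6 - A^-2 + A^2 + A^10)
insight: 3 classes among 3 diagrams; unequal V(t) rules out equality


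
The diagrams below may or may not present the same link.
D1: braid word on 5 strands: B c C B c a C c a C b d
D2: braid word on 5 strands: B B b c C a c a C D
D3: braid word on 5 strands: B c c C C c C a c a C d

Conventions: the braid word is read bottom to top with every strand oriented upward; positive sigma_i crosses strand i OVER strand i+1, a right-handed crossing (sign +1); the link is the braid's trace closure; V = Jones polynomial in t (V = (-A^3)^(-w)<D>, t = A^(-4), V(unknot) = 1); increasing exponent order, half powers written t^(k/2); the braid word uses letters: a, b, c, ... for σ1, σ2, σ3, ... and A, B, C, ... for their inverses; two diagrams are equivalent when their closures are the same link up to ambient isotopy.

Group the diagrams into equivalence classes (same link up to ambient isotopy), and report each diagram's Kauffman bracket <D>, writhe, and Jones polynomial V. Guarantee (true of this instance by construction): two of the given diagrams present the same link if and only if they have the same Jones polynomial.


classes: {D1, D2, D3}
V(D1) = 1 + t + t^2 + t^3  [12 crossings, <D> = A^-6 + A^-2 + A^2 + A^6, w = +2]
V(D2) = 1 + t + t^2 + t^3  [10 crossings, <D> = A^-12 + A^-8 + A^-4 + 1, w = 0]
V(D3) = 1 + t + t^2 + t^3  (w +2, c 12, <D> = A^-6 + A^-2 + A^2 + A^6)
insight: one V(t) for all 3 diagrams — one class (guaranteed)


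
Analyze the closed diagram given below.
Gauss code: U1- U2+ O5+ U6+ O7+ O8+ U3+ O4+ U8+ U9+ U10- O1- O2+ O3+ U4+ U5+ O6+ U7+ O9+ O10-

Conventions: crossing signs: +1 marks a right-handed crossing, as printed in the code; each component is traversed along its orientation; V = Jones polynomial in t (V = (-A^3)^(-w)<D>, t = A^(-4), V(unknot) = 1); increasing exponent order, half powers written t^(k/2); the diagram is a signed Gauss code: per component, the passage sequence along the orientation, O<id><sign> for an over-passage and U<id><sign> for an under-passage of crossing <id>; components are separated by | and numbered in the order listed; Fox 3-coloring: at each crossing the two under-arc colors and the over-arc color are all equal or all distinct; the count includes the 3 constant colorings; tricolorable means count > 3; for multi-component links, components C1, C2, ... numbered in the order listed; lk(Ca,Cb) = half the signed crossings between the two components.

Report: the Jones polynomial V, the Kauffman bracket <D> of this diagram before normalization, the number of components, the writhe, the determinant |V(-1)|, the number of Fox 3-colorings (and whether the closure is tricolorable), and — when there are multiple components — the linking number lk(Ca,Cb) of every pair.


V = t^2 + 2t^4 - 2t^5 + t^6 - 2t^7 + t^8
<D> = A^-14 - 2A^-10 + A^-6 - 2A^-2 + 2A^2 + A^10 (w = +6)
1 component over 10 crossings, w = +6
27 Fox colorings among 3^10, |V(-1)| = 9: tricolorable
why: |V(-1)| = 9: so tricolorable, since 3 divides 9


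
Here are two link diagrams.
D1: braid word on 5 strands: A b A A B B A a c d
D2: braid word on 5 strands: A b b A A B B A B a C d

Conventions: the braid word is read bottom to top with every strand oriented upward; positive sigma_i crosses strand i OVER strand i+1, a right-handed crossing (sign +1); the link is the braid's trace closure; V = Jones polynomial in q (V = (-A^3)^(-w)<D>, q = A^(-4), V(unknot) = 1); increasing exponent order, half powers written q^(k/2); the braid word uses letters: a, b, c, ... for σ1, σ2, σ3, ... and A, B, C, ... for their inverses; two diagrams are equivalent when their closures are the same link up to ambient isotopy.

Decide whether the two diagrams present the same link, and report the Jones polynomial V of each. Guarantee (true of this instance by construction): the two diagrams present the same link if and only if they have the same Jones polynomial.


same link: yes
V(D1) = -q^-6 + q^-5 - q^-4 + 2q^-3 - q^-2 + q^-1  [10 crossings, <D> = A^-2 - A^2 + 2A^6 - A^10 + A^14 - A^18, w = -2]
D2 (bracket A^-8 - A^-4 + 2 - A^4 + A^8 - A^12; 12 crossings at w = -4): V = -q^-6 + q^-5 - q^-4 + 2q^-3 - q^-2 + q^-1
note: one V(q) for all 2 diagrams — one class (guaranteed)


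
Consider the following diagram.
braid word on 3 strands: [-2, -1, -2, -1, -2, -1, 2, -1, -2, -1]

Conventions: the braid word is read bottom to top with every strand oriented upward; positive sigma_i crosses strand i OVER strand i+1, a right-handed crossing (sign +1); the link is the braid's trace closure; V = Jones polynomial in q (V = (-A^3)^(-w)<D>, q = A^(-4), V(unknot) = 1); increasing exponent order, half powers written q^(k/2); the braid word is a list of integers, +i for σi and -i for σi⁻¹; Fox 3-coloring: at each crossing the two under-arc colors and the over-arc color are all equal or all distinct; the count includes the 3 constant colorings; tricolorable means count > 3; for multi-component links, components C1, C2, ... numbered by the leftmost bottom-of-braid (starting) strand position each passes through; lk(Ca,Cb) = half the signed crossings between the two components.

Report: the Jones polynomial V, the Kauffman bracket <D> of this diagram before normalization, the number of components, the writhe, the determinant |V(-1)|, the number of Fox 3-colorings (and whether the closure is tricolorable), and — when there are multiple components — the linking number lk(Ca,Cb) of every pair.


V(q) = -q^-8 + q^-5 + q^-3
bracket: A^-12 + A^-4 - A^8, w = -8
1 component, writhe -8, over 10 crossings
det 3, colorings 9 of 3^10 — tricolorable
observation: V spans 5 powers of q: at least 5 crossings in any diagram


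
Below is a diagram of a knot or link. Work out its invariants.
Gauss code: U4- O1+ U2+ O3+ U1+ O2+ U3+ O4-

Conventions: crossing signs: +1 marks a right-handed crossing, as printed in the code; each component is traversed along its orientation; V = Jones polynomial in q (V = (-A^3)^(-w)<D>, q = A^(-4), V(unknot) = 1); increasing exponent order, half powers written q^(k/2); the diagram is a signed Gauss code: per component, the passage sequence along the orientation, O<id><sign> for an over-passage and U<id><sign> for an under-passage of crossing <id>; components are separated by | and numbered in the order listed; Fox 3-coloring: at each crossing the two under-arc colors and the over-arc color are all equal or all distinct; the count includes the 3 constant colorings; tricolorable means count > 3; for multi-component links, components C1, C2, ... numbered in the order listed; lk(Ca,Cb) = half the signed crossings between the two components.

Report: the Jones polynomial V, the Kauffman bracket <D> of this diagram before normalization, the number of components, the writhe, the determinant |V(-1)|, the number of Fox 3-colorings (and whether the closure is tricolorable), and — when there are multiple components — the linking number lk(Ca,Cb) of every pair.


V(q) = q + q^3 - q^4
bracket: -A^-10 + A^-6 + A^2, w = +2
1 component, writhe +2, over 4 crossings
det 3, colorings 9 of 3^4 — tricolorable
observation: det 3 = |V(-1)|; divisible by 3, so tricolorable


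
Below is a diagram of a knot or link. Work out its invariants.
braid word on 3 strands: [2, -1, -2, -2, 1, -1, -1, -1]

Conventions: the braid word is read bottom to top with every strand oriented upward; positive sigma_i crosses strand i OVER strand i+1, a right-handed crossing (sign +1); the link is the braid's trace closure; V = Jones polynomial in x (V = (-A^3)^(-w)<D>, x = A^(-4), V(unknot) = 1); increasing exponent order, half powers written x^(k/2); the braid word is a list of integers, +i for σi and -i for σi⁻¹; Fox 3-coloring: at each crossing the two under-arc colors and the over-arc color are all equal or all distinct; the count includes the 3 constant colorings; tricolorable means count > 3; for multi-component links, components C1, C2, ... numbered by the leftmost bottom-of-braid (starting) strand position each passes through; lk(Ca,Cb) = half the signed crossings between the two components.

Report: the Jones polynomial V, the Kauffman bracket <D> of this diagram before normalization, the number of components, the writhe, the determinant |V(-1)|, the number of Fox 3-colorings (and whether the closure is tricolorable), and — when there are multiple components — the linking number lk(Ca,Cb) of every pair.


Jones polynomial: V(x) = -x^-6 + x^-5 - x^-4 + 2x^-3 - x^-2 + x^-1
<D> = A^-8 - A^-4 + 2 - A^4 + A^8 - A^12; writhe -4
components 1, writhe -4 (8 crossings)
3-colorings: 3 of 3^8, det 7 — not tricolorable
note: w = -4 (over 8 crossings) is diagram-only; (-A^3)^(4) removes it from V


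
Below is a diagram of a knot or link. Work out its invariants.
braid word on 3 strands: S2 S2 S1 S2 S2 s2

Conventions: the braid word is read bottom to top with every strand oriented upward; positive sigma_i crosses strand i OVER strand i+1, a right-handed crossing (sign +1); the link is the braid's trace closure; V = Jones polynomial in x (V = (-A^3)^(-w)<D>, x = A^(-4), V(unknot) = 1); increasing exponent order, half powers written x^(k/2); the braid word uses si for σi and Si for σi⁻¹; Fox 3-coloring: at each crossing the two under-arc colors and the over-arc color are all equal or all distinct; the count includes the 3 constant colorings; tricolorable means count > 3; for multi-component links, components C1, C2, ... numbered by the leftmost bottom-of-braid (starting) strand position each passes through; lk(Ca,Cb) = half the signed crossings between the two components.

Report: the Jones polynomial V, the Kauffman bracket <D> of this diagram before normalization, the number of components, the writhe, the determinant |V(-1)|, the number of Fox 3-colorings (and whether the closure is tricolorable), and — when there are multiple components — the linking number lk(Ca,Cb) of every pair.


V(x) = -x^-4 + x^-3 + x^-1
bracket: A^-8 + 1 - A^4, w = -4
1 component, writhe -4, over 6 crossings
det 3, colorings 9 of 3^6 — tricolorable
observation: det 3 = |V(-1)|; divisible by 3, so tricolorable


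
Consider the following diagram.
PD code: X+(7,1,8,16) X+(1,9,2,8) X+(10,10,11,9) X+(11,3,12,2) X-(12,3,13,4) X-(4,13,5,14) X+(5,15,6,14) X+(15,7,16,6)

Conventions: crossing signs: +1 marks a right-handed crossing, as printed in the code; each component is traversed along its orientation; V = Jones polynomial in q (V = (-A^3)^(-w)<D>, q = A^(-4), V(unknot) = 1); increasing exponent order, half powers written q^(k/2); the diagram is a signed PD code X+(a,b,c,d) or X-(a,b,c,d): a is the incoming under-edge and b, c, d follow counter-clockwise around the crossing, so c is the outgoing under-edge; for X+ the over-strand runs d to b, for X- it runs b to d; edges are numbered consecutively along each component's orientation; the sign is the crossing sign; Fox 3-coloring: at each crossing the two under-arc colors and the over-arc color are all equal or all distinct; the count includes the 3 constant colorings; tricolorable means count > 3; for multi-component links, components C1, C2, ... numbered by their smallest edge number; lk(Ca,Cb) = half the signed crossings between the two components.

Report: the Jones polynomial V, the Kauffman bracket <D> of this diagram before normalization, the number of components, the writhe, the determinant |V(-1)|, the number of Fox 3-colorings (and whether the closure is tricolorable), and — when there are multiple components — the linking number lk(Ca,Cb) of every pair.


V(q) = q + q^3 - q^4
bracket: -A^-4 + 1 + A^8, w = +4
1 component, writhe +4, over 8 crossings
det 3, colorings 9 of 3^8 — tricolorable
observation: the span of V is 3, forcing >= 3 crossings in any diagram


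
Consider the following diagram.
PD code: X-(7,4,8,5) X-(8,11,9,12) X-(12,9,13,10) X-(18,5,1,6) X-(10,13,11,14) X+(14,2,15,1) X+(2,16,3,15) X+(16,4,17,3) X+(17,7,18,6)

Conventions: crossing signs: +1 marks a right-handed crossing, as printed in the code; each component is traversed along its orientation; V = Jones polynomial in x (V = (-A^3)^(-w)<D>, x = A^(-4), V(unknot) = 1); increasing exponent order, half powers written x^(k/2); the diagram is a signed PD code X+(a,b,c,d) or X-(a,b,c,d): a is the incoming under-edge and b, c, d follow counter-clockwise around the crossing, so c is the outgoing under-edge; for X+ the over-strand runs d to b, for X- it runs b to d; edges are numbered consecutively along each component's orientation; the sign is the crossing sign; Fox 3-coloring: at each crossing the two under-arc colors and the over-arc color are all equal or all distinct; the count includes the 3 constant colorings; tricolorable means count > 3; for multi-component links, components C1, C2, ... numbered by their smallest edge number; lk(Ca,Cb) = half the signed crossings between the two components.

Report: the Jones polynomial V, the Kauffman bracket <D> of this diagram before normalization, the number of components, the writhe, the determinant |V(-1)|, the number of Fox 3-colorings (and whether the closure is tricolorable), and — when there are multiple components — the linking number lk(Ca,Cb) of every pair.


Jones polynomial: V(x) = -x^-3 + x^-2 - x^-1 + 3 - x + x^2 - x^3
<D> = A^-15 - A^-11 + A^-7 - 3A^-3 + A - A^5 + A^9; writhe -1
components 1, writhe -1 (9 crossings)
3-colorings: 27 of 3^9, det 9 — tricolorable
note: V spans 6 powers of x: at least 6 crossings in any diagram


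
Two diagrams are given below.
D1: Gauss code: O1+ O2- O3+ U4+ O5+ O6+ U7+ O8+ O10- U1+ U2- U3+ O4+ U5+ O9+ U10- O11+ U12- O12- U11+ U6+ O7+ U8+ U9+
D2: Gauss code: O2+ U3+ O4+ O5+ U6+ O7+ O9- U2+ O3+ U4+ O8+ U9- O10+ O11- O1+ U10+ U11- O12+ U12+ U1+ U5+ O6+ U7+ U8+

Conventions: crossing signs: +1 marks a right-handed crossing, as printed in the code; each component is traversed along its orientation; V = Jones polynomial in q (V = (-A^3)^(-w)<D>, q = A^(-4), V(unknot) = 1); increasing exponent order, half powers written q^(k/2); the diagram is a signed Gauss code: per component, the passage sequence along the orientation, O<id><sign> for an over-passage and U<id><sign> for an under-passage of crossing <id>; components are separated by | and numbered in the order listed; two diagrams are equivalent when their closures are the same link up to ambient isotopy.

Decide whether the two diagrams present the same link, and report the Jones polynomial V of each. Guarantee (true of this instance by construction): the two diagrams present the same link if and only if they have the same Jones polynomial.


equivalent: yes
D1 (bracket -A^-18 + 2A^-14 - 3A^-10 + 3A^-6 - 3A^-2 + 3A^2 - A^6 + A^10; 12 crossings at w = +6): V = q^2 - q^3 + 3q^4 - 3q^5 + 3q^6 - 3q^7 + 2q^8 - q^9
V(D2) = q^2 - q^3 + 3q^4 - 3q^5 + 3q^6 - 3q^7 + 2q^8 - q^9  (w +8, c 12, <D> = -A^-12 + 2A^-8 - 3A^-4 + 3 - 3A^4 + 3A^8 - A^12 + A^16)
key observation: from 12 to 12 crossings by R-moves: one link, two diagrams


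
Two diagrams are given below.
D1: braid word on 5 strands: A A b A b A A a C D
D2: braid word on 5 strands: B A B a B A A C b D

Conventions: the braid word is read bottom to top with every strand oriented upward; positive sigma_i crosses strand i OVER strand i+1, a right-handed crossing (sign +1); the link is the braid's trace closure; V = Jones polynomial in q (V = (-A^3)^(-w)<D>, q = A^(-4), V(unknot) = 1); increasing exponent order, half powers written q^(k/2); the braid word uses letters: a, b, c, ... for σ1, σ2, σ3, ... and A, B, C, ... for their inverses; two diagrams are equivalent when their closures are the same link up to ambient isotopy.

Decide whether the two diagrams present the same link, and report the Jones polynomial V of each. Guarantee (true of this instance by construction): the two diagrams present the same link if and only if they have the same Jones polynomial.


equivalent: no
V(D1) = q^-5 - 2q^-4 + 2q^-3 - 2q^-2 + 2q^-1 - 1 + q  (w -4, c 10, <D> = A^-16 - A^-12 + 2A^-8 - 2A^-4 + 2 - 2A^4 + A^8)
V(D2) = -q^-6 + q^-5 - q^-4 + 2q^-3 - q^-2 + q^-1  (w -6, c 10, <D> = A^-14 - A^-10 + 2A^-6 - A^-2 + A^2 - A^6)
why: 2 classes among 2 diagrams; unequal V(q) rules out equality


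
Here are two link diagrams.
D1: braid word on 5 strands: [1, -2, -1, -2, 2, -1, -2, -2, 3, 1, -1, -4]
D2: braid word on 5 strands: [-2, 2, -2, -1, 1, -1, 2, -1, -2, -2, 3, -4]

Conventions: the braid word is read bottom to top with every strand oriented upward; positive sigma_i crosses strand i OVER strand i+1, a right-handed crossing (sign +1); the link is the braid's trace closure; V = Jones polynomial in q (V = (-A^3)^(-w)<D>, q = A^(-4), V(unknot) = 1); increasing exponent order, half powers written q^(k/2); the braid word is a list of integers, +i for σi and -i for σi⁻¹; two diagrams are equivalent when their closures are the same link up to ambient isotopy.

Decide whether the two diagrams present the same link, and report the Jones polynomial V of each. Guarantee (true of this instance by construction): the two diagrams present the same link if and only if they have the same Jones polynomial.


same link: yes
V(D1) = -q^-6 + q^-5 - q^-4 + 2q^-3 - q^-2 + q^-1  [12 crossings, <D> = A^-8 - A^-4 + 2 - A^4 + A^8 - A^12, w = -4]
D2 (bracket A^-8 - A^-4 + 2 - A^4 + A^8 - A^12; 12 crossings at w = -4): V = -q^-6 + q^-5 - q^-4 + 2q^-3 - q^-2 + q^-1
note: one V(q) for all 2 diagrams — one class (guaranteed)


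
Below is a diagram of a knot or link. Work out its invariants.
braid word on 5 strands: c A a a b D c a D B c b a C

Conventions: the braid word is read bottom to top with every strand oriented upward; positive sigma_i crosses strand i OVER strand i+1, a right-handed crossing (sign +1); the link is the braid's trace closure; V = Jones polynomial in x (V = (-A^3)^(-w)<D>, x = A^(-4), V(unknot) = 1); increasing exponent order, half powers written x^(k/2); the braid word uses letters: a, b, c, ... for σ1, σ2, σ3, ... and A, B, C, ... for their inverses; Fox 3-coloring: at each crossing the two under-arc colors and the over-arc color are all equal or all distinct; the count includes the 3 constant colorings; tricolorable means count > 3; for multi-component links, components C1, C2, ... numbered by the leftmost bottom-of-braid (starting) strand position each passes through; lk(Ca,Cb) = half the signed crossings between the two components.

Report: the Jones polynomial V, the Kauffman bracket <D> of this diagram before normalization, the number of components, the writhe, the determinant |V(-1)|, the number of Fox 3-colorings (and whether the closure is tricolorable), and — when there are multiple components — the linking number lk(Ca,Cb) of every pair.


Jones polynomial: V(x) = x^-1 - 1 + 3x - 4x^2 + 4x^3 - 4x^4 + 3x^5 - 2x^6 + x^7
<D> = A^-16 - 2A^-12 + 3A^-8 - 4A^-4 + 4 - 4A^4 + 3A^8 - A^12 + A^16; writhe +4
components 1, writhe +4 (14 crossings)
3-colorings: 3 of 3^14, det 23 — not tricolorable
note: det 23 = |V(-1)|; not divisible by 3, so not tricolorable


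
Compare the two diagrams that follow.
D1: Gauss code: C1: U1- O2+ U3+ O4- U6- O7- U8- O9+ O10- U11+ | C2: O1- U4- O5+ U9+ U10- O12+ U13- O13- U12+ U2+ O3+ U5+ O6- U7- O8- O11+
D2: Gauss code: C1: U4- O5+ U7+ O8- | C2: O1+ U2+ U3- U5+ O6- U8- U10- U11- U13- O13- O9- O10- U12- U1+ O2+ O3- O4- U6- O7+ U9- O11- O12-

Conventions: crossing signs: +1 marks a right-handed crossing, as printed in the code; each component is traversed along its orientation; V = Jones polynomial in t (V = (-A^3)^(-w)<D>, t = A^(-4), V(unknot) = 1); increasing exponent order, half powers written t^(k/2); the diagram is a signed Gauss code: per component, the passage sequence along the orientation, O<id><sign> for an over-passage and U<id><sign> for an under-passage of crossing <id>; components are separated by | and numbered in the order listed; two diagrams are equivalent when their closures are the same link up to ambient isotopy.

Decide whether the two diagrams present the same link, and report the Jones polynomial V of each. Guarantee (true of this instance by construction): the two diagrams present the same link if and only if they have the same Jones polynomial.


equivalent: no
V(D1) = -t^(-9/2) + 2t^(-7/2) - 3t^(-5/2) + 3t^(-3/2) - 4t^(-1/2) + 2t^(1/2) - 2t^(3/2) + t^(5/2)  (w -1, c 13, <D> = -A^-13 + 2A^-9 - 2A^-5 + 4A^-1 - 3A^3 + 3A^7 - 2A^11 + A^15)
V(D2) = t^(-11/2) - t^(-9/2) + t^(-7/2) - 2t^(-5/2) + t^(-3/2) - 2t^(-1/2)  [13 crossings, <D> = 2A^-13 - A^-9 + 2A^-5 - A^-1 + A^3 - A^7, w = -5]
key observation: 2 classes among 2 diagrams; unequal V(t) rules out equality


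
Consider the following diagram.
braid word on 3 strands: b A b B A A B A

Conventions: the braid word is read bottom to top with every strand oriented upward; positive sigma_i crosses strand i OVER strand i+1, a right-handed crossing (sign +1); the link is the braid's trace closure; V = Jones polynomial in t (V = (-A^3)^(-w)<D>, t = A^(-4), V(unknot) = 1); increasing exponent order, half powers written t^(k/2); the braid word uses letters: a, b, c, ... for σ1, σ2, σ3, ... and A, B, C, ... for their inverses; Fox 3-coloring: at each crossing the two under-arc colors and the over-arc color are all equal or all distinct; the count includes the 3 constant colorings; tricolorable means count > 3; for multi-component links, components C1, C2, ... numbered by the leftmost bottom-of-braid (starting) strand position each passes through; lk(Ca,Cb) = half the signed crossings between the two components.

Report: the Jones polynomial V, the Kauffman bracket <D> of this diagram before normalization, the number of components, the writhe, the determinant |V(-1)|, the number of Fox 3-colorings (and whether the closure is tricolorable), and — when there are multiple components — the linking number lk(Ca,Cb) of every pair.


V = -t^-4 + t^-3 + t^-1
<D> = A^-8 + 1 - A^4 (w = -4)
1 component over 8 crossings, w = -4
9 Fox colorings among 3^8, |V(-1)| = 3: tricolorable
why: the span of V is 3, forcing >= 3 crossings in any diagram


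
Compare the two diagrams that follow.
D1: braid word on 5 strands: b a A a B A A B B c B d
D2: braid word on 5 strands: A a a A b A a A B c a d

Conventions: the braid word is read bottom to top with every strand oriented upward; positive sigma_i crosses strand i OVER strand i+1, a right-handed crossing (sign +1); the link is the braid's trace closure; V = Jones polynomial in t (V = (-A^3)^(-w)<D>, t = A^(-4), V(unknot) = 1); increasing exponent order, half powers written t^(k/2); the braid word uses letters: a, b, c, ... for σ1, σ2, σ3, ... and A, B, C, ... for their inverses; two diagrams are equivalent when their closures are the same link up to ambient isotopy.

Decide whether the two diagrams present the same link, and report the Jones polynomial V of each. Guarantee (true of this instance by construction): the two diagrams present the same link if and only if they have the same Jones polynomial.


equivalent: no
D1 (bracket A^-2 - A^2 + 2A^6 - A^10 + A^14 - A^18; 12 crossings at w = -2): V = -t^-6 + t^-5 - t^-4 + 2t^-3 - t^-2 + t^-1
V(D2) = 1  [12 crossings, <D> = A^6, w = +2]
observation: V(t) takes 2 values over 2 diagrams, fixing the grouping


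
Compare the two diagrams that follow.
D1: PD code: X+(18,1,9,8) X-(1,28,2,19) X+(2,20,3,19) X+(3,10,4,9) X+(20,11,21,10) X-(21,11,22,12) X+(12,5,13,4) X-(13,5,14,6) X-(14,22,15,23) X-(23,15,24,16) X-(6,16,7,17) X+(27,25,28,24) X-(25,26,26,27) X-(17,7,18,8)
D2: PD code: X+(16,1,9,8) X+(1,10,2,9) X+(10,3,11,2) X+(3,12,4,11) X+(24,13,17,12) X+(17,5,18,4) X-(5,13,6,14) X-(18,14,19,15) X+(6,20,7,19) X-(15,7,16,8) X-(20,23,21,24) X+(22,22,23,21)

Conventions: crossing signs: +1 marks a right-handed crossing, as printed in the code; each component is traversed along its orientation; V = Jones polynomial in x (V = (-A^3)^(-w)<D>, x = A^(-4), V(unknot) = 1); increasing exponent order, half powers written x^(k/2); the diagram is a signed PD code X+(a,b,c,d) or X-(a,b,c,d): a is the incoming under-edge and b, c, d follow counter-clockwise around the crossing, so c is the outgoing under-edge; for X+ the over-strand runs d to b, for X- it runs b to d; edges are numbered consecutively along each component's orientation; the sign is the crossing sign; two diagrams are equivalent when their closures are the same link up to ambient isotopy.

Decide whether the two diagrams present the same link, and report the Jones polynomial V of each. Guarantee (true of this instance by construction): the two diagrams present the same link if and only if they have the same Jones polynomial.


same link: no
V(D1) = x^-3 + x^-2 + x^-1 + 1  [14 crossings, <D> = A^-6 + A^-2 + A^2 + A^6, w = -2]
D2 (bracket A^-8 + 2 + A^8; 12 crossings at w = +4): V = x + 2x^3 + x^5
note: comparing 2 Jones polynomials yields 2 groups


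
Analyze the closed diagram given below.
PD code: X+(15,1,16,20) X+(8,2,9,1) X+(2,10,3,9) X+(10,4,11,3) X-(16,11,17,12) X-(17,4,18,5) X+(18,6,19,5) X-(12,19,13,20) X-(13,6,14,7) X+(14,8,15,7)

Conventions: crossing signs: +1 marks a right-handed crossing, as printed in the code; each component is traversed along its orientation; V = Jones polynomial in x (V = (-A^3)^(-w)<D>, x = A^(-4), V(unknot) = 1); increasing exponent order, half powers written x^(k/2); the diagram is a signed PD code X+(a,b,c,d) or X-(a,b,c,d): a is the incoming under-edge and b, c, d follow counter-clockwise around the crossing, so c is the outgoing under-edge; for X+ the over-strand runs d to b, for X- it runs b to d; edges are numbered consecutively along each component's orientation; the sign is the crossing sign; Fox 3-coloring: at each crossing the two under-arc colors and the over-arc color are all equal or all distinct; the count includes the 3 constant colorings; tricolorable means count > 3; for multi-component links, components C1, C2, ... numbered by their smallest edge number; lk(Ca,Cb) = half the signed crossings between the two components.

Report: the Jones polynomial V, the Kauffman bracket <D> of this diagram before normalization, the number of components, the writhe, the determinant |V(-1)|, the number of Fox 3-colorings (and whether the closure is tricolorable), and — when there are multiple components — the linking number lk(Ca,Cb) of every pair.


Jones polynomial: V(x) = x + x^3 - x^4
<D> = -A^-10 + A^-6 + A^2; writhe +2
components 1, writhe +2 (10 crossings)
3-colorings: 9 of 3^10, det 3 — tricolorable
note: the span of V is 3, forcing >= 3 crossings in any diagram


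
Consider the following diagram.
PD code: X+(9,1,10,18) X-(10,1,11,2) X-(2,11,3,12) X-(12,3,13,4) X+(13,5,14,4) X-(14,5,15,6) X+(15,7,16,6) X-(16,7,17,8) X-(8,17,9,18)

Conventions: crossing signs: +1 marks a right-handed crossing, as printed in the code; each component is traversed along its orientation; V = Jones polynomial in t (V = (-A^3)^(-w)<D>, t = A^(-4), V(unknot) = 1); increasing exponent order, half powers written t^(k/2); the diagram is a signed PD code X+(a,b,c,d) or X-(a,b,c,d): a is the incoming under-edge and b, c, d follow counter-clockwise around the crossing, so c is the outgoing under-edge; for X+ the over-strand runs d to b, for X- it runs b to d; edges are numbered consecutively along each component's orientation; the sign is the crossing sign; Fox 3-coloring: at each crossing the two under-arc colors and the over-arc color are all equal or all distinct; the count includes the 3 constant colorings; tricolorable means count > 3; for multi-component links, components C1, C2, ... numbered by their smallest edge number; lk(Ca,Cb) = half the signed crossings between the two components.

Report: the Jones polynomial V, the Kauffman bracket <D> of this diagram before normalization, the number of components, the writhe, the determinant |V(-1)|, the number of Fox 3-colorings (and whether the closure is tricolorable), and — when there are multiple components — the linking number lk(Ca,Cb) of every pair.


Jones polynomial: V(t) = -t^-4 + t^-3 + t^-1
<D> = -A^-5 - A^3 + A^7; writhe -3
components 1, writhe -3 (9 crossings)
3-colorings: 9 of 3^9, det 3 — tricolorable
note: w = -3 shifts under R1 moves; the (-A^3)^(3) factor cancels that in V


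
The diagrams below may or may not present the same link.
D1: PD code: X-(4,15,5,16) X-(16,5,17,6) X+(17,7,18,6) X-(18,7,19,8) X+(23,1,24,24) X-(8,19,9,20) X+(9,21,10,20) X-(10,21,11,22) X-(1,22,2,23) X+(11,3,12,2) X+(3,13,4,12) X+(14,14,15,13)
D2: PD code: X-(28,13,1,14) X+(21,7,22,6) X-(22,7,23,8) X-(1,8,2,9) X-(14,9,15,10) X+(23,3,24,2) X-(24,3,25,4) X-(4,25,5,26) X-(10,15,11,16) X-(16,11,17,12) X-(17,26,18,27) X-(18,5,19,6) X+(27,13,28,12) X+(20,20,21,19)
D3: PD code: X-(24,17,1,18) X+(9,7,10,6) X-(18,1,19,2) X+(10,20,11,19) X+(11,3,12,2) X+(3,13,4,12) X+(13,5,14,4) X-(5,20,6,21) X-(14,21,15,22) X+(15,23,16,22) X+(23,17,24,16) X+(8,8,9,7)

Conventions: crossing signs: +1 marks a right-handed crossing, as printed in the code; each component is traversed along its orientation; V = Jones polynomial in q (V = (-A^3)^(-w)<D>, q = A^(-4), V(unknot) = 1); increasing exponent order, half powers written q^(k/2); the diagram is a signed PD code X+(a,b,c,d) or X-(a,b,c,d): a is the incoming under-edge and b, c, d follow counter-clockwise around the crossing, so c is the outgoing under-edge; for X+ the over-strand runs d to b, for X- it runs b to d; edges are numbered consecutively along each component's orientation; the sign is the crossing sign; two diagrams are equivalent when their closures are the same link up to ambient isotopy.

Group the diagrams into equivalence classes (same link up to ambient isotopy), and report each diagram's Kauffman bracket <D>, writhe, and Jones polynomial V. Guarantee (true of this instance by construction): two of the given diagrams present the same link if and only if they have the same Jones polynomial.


classes: {D1} | {D2} | {D3}
V(D1) = 1  [12 crossings, <D> = 1, w = 0]
V(D2) = q^-8 - 2q^-7 + q^-6 - 2q^-5 + 2q^-4 + q^-2  (w -6, c 14, <D> = A^-10 + 2A^-2 - 2A^2 + A^6 - 2A^10 + A^14)
V(D3) = q + q^3 - q^4  [12 crossings, <D> = -A^-4 + 1 + A^8, w = +4]
note: comparing 3 Jones polynomials yields 3 groups
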